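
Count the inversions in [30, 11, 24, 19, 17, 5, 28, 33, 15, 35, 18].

25

For each element, count later entries that are smaller:
30: 8
11: 1
24: 5
19: 4
17: 2
5: 0
28: 2
33: 2
15: 0
35: 1
18: 0
Sum: 8 + 1 + 5 + 4 + 2 + 0 + 2 + 2 + 0 + 1 + 0 = 25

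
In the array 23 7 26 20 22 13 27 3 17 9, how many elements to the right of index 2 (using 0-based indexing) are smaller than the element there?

6 such elements

The element at index 2 is 26.
Elements after it: 20, 22, 13, 27, 3, 17, 9
Those smaller than 26: 20, 22, 13, 3, 17, 9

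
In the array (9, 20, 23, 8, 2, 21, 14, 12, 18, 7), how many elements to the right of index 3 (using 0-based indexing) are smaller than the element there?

2

The element at index 3 is 8.
Elements after it: 2, 21, 14, 12, 18, 7
Those smaller than 8: 2, 7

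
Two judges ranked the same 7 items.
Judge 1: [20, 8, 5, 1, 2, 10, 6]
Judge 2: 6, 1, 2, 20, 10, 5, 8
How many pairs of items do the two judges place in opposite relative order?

15 discordant pairs

Assign each item its position (1..7) in the first ordering, then rewrite the second ordering as that position sequence:
positions: 20→1, 8→2, 5→3, 1→4, 2→5, 10→6, 6→7
second ordering as positions: [7, 4, 5, 1, 6, 3, 2]
Discordant pairs = inversions in this position sequence.
7: 4, 5, 1, 6, 3, 2 → 6
4: 1, 3, 2 → 3
5: 1, 3, 2 → 3
1: 0
6: 3, 2 → 2
3: 2 → 1
2: 0
Total: 6 + 3 + 3 + 0 + 2 + 1 + 0 = 15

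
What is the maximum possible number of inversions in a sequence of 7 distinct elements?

A reversed (strictly descending) arrangement makes every pair an inversion, giving C(7, 2) inversions.
C(7, 2) = 7·6/2 = 21

21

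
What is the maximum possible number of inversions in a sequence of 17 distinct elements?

There are 136 inversions.

A reversed (strictly descending) arrangement makes every pair an inversion, giving C(17, 2) inversions.
C(17, 2) = 17·16/2 = 136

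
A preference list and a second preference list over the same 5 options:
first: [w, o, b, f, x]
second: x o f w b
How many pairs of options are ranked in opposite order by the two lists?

Assign each item its position (1..5) in the first ordering, then rewrite the second ordering as that position sequence:
positions: w→1, o→2, b→3, f→4, x→5
second ordering as positions: [5, 2, 4, 1, 3]
Discordant pairs = inversions in this position sequence.
5: 2, 4, 1, 3 → 4
2: 1 → 1
4: 1, 3 → 2
1: 0
3: 0
Total: 4 + 1 + 2 + 0 + 0 = 7

7 pairs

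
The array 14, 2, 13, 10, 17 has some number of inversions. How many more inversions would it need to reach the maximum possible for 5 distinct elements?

6 inversions short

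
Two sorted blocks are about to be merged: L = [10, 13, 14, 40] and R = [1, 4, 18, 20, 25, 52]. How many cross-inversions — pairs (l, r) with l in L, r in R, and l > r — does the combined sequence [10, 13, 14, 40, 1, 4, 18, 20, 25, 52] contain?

There are 11 split inversions.

For each element r of the right run, count left-run elements greater than r:
r = 1: 10, 13, 14, 40 → 4
r = 4: 10, 13, 14, 40 → 4
r = 18: 40 → 1
r = 20: 40 → 1
r = 25: 40 → 1
r = 52: none → 0
Cross-inversions: 4 + 4 + 1 + 1 + 1 + 0 = 11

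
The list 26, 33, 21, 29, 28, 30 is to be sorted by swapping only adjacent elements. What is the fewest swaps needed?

6

Minimum adjacent swaps = number of inversions (each swap of adjacent out-of-order elements removes one inversion and no swap can remove more).
Count inversions — for each element, later elements that are smaller:
26: 21 → 1
33: 21, 29, 28, 30 → 4
21: none → 0
29: 28 → 1
28: none → 0
30: none → 0
Total inversions: 1 + 4 + 0 + 1 + 0 + 0 = 6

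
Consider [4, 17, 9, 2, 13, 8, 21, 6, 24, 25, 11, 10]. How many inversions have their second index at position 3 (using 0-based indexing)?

3

The element at index 3 is 2.
Elements before it: 4, 17, 9
Those larger than 2: 4, 17, 9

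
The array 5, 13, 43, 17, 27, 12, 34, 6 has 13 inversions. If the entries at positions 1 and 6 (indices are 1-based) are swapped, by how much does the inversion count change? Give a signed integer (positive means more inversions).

Positions 1 and 6 hold 5 and 12; after swapping, the array is [12, 13, 43, 17, 27, 5, 34, 6].
Count, for each position, how many later elements it exceeds:
12 → 5, 6 → 2
13 → 5, 6 → 2
43 → 17, 27, 5, 34, 6 → 5
17 → 5, 6 → 2
27 → 5, 6 → 2
5 → none → 0
34 → 6 → 1
6 → none → 0
Sum: 2 + 2 + 5 + 2 + 2 + 0 + 1 + 0 = 14
Change: 14 − 13 = +1

+1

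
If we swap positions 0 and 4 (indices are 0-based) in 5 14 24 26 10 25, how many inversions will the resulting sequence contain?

There are 5 inversions.

Positions 0 and 4 hold 5 and 10; after swapping, the array is [10, 14, 24, 26, 5, 25].
Count, for each position, how many later elements it exceeds:
10 → 5 → 1
14 → 5 → 1
24 → 5 → 1
26 → 5, 25 → 2
5 → none → 0
25 → none → 0
Sum: 1 + 1 + 1 + 2 + 0 + 0 = 5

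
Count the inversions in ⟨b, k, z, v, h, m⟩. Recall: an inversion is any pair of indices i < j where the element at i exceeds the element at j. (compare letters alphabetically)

There are 6 out-of-order pairs.

Element-by-element contributions:
b → none → 0
k → h → 1
z → v, h, m → 3
v → h, m → 2
h → none → 0
m → none → 0
Sum: 0 + 1 + 3 + 2 + 0 + 0 = 6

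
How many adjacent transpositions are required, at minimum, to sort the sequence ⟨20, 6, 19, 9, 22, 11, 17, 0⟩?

Minimum adjacent swaps = number of inversions (each swap of adjacent out-of-order elements removes one inversion and no swap can remove more).
Count inversions — for each element, later elements that are smaller:
20: 6, 19, 9, 11, 17, 0 → 6
6: 0 → 1
19: 9, 11, 17, 0 → 4
9: 0 → 1
22: 11, 17, 0 → 3
11: 0 → 1
17: 0 → 1
0: none → 0
Total inversions: 6 + 1 + 4 + 1 + 3 + 1 + 1 + 0 = 17

17 swaps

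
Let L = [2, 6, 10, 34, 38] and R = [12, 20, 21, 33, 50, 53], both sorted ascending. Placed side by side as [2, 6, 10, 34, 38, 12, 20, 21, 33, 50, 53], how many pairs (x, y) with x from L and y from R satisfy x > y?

8 cross-inversions

For each element r of the right run, count left-run elements greater than r:
r = 12: 34, 38 → 2
r = 20: 34, 38 → 2
r = 21: 34, 38 → 2
r = 33: 34, 38 → 2
r = 50: none → 0
r = 53: none → 0
Cross-inversions: 2 + 2 + 2 + 2 + 0 + 0 = 8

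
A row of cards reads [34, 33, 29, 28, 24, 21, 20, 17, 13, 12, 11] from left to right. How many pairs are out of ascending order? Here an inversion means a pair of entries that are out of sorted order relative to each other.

55

Sweep left to right; for each value list the smaller values that follow it:
34 → 33, 29, 28, 24, 21, 20, 17, 13, 12, 11 → 10
33 → 29, 28, 24, 21, 20, 17, 13, 12, 11 → 9
29 → 28, 24, 21, 20, 17, 13, 12, 11 → 8
28 → 24, 21, 20, 17, 13, 12, 11 → 7
24 → 21, 20, 17, 13, 12, 11 → 6
21 → 20, 17, 13, 12, 11 → 5
20 → 17, 13, 12, 11 → 4
17 → 13, 12, 11 → 3
13 → 12, 11 → 2
12 → 11 → 1
11 → none → 0
Sum: 10 + 9 + 8 + 7 + 6 + 5 + 4 + 3 + 2 + 1 + 0 = 55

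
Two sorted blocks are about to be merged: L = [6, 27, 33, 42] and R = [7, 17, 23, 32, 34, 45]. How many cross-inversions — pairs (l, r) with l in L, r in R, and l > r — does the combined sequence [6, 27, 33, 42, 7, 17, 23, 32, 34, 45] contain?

12

Take each right-half value and tally the left-half values above it:
r = 7: 27, 33, 42 → 3
r = 17: 27, 33, 42 → 3
r = 23: 27, 33, 42 → 3
r = 32: 33, 42 → 2
r = 34: 42 → 1
r = 45: none → 0
Cross-inversions: 3 + 3 + 3 + 2 + 1 + 0 = 12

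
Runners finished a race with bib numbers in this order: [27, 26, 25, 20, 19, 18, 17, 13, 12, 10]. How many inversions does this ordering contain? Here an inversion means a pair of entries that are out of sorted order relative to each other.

45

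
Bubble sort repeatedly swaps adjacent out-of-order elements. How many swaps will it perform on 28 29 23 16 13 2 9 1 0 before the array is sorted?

Adjacent swaps: 34

The minimum number of adjacent swaps to sort an array equals its inversion count, since every such swap removes exactly one inversion.
Count inversions — for each element, later elements that are smaller:
28: 23, 16, 13, 2, 9, 1, 0 → 7
29: 23, 16, 13, 2, 9, 1, 0 → 7
23: 16, 13, 2, 9, 1, 0 → 6
16: 13, 2, 9, 1, 0 → 5
13: 2, 9, 1, 0 → 4
2: 1, 0 → 2
9: 1, 0 → 2
1: 0 → 1
0: none → 0
Total inversions: 7 + 7 + 6 + 5 + 4 + 2 + 2 + 1 + 0 = 34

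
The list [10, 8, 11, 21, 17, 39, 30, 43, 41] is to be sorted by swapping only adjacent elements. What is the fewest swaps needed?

4

Each adjacent swap fixes exactly one inversion, so the minimum swap count equals the number of inversions.
Count inversions — for each element, later elements that are smaller:
10: 8 → 1
8: none → 0
11: none → 0
21: 17 → 1
17: none → 0
39: 30 → 1
30: none → 0
43: 41 → 1
41: none → 0
Total inversions: 1 + 0 + 0 + 1 + 0 + 1 + 0 + 1 + 0 = 4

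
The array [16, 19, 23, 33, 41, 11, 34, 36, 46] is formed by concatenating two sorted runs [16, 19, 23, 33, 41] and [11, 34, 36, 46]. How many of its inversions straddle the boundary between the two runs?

7

Take each right-half value and tally the left-half values above it:
r = 11: 16, 19, 23, 33, 41 → 5
r = 34: 41 → 1
r = 36: 41 → 1
r = 46: none → 0
Cross-inversions: 5 + 1 + 1 + 0 = 7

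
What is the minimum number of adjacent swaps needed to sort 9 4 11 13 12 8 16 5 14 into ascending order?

13

Each adjacent swap fixes exactly one inversion, so the minimum swap count equals the number of inversions.
Count inversions — for each element, later elements that are smaller:
9: 4, 8, 5 → 3
4: none → 0
11: 8, 5 → 2
13: 12, 8, 5 → 3
12: 8, 5 → 2
8: 5 → 1
16: 5, 14 → 2
5: none → 0
14: none → 0
Total inversions: 3 + 0 + 2 + 3 + 2 + 1 + 2 + 0 + 0 = 13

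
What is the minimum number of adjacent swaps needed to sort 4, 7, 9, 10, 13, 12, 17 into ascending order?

The minimum number of adjacent swaps to sort an array equals its inversion count, since every such swap removes exactly one inversion.
Count inversions — for each element, later elements that are smaller:
4: none → 0
7: none → 0
9: none → 0
10: none → 0
13: 12 → 1
12: none → 0
17: none → 0
Total inversions: 0 + 0 + 0 + 0 + 1 + 0 + 0 = 1

1 swap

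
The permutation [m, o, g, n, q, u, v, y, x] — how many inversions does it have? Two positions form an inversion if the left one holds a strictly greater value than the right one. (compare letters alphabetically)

4

Element-by-element contributions:
m → g → 1
o → g, n → 2
g → none → 0
n → none → 0
q → none → 0
u → none → 0
v → none → 0
y → x → 1
x → none → 0
Sum: 1 + 2 + 0 + 0 + 0 + 0 + 0 + 1 + 0 = 4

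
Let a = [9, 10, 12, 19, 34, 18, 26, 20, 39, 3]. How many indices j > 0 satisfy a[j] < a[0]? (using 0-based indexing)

The element at index 0 is 9.
Elements after it: 10, 12, 19, 34, 18, 26, 20, 39, 3
Those smaller than 9: 3

1 such element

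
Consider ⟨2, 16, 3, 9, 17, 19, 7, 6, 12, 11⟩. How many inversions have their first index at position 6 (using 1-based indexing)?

4

The element at index 6 is 19.
Elements after it: 7, 6, 12, 11
Those smaller than 19: 7, 6, 12, 11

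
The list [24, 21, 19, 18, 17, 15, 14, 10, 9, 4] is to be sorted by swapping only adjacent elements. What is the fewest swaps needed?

Minimum adjacent swaps = number of inversions (each swap of adjacent out-of-order elements removes one inversion and no swap can remove more).
Count inversions — for each element, later elements that are smaller:
24: 21, 19, 18, 17, 15, 14, 10, 9, 4 → 9
21: 19, 18, 17, 15, 14, 10, 9, 4 → 8
19: 18, 17, 15, 14, 10, 9, 4 → 7
18: 17, 15, 14, 10, 9, 4 → 6
17: 15, 14, 10, 9, 4 → 5
15: 14, 10, 9, 4 → 4
14: 10, 9, 4 → 3
10: 9, 4 → 2
9: 4 → 1
4: none → 0
Total inversions: 9 + 8 + 7 + 6 + 5 + 4 + 3 + 2 + 1 + 0 = 45

Adjacent swaps: 45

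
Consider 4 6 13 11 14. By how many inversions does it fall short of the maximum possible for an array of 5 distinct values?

Maximum inversions for 5 distinct elements is C(5, 2) = 5·4/2 = 10.
Current inversions — for each element, count later smaller elements:
4: 0
6: 0
13: 1
11: 0
14: 0
Current total: 0 + 0 + 1 + 0 + 0 = 1
Shortfall: 10 − 1 = 9

9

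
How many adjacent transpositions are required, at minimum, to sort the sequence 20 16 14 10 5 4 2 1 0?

36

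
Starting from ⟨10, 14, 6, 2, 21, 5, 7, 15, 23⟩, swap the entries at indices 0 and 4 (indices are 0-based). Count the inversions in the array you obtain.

16

Positions 0 and 4 hold 10 and 21; after swapping, the array is [21, 14, 6, 2, 10, 5, 7, 15, 23].
For each element, count later entries that are smaller:
21: 7
14: 5
6: 2
2: 0
10: 2
5: 0
7: 0
15: 0
23: 0
Sum: 7 + 5 + 2 + 0 + 2 + 0 + 0 + 0 + 0 = 16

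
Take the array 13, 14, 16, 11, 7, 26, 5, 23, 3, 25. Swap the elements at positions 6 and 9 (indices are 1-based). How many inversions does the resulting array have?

Positions 6 and 9 hold 26 and 3; after swapping, the array is [13, 14, 16, 11, 7, 3, 5, 23, 26, 25].
Element-by-element contributions:
13 → 11, 7, 3, 5 → 4
14 → 11, 7, 3, 5 → 4
16 → 11, 7, 3, 5 → 4
11 → 7, 3, 5 → 3
7 → 3, 5 → 2
3 → none → 0
5 → none → 0
23 → none → 0
26 → 25 → 1
25 → none → 0
Sum: 4 + 4 + 4 + 3 + 2 + 0 + 0 + 0 + 1 + 0 = 18

There are 18 inversions.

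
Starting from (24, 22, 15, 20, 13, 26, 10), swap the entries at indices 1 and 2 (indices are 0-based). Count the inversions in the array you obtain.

14

Positions 1 and 2 hold 22 and 15; after swapping, the array is [24, 15, 22, 20, 13, 26, 10].
Element-by-element contributions:
24: 5
15: 2
22: 3
20: 2
13: 1
26: 1
10: 0
Sum: 5 + 2 + 3 + 2 + 1 + 1 + 0 = 14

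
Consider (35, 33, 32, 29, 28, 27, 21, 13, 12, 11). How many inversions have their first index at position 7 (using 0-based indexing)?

2

The element at index 7 is 13.
Elements after it: 12, 11
Those smaller than 13: 12, 11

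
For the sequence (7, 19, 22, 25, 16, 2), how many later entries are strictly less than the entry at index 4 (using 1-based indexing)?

2

The element at index 4 is 25.
Elements after it: 16, 2
Those smaller than 25: 16, 2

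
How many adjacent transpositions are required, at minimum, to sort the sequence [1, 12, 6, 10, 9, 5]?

Each adjacent swap fixes exactly one inversion, so the minimum swap count equals the number of inversions.
Count inversions — for each element, later elements that are smaller:
1: none → 0
12: 6, 10, 9, 5 → 4
6: 5 → 1
10: 9, 5 → 2
9: 5 → 1
5: none → 0
Total inversions: 0 + 4 + 1 + 2 + 1 + 0 = 8

Swaps: 8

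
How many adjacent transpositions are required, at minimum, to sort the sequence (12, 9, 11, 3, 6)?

Minimum adjacent swaps = number of inversions (each swap of adjacent out-of-order elements removes one inversion and no swap can remove more).
Count inversions — for each element, later elements that are smaller:
12: 9, 11, 3, 6 → 4
9: 3, 6 → 2
11: 3, 6 → 2
3: none → 0
6: none → 0
Total inversions: 4 + 2 + 2 + 0 + 0 = 8

8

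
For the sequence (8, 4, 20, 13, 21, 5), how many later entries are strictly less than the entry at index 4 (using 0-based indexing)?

1 such element

The element at index 4 is 21.
Elements after it: 5
Those smaller than 21: 5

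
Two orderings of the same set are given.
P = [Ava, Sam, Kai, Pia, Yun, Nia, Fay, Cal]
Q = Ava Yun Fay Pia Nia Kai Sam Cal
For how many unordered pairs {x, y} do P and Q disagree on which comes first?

Disagreeing pairs: 12

Assign each item its position (1..8) in the first ordering, then rewrite the second ordering as that position sequence:
positions: Ava→1, Sam→2, Kai→3, Pia→4, Yun→5, Nia→6, Fay→7, Cal→8
second ordering as positions: [1, 5, 7, 4, 6, 3, 2, 8]
Discordant pairs = inversions in this position sequence.
1: 0
5: 4, 3, 2 → 3
7: 4, 6, 3, 2 → 4
4: 3, 2 → 2
6: 3, 2 → 2
3: 2 → 1
2: 0
8: 0
Total: 0 + 3 + 4 + 2 + 2 + 1 + 0 + 0 = 12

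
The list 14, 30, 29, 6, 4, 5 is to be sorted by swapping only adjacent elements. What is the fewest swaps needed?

Minimum adjacent swaps = number of inversions (each swap of adjacent out-of-order elements removes one inversion and no swap can remove more).
Count inversions — for each element, later elements that are smaller:
14: 6, 4, 5 → 3
30: 29, 6, 4, 5 → 4
29: 6, 4, 5 → 3
6: 4, 5 → 2
4: none → 0
5: none → 0
Total inversions: 3 + 4 + 3 + 2 + 0 + 0 = 12

12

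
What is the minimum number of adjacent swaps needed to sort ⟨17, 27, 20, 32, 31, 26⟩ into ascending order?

5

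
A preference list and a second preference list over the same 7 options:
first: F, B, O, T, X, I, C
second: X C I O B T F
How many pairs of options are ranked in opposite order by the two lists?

17 pairs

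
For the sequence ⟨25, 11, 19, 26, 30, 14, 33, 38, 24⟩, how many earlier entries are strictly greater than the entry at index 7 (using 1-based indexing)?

The element at index 7 is 33.
Elements before it: 25, 11, 19, 26, 30, 14
None of them are larger than 33.

0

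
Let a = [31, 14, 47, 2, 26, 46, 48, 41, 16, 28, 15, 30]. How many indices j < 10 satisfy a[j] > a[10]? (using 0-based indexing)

8 such elements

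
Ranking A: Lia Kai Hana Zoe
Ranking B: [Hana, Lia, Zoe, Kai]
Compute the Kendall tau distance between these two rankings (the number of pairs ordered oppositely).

Assign each item its position (1..4) in the first ordering, then rewrite the second ordering as that position sequence:
positions: Lia→1, Kai→2, Hana→3, Zoe→4
second ordering as positions: [3, 1, 4, 2]
Discordant pairs = inversions in this position sequence.
3: 1, 2 → 2
1: 0
4: 2 → 1
2: 0
Total: 2 + 0 + 1 + 0 = 3

3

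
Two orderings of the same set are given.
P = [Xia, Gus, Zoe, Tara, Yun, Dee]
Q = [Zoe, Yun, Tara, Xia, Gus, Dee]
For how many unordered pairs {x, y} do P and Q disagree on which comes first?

Assign each item its position (1..6) in the first ordering, then rewrite the second ordering as that position sequence:
positions: Xia→1, Gus→2, Zoe→3, Tara→4, Yun→5, Dee→6
second ordering as positions: [3, 5, 4, 1, 2, 6]
Discordant pairs = inversions in this position sequence.
3: 1, 2 → 2
5: 4, 1, 2 → 3
4: 1, 2 → 2
1: 0
2: 0
6: 0
Total: 2 + 3 + 2 + 0 + 0 + 0 = 7

7 disagreeing pairs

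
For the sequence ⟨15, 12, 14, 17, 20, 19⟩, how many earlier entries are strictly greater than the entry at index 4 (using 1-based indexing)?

The element at index 4 is 17.
Elements before it: 15, 12, 14
None of them are larger than 17.

0 such elements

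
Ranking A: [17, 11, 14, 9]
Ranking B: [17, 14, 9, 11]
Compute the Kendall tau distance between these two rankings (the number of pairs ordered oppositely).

Assign each item its position (1..4) in the first ordering, then rewrite the second ordering as that position sequence:
positions: 17→1, 11→2, 14→3, 9→4
second ordering as positions: [1, 3, 4, 2]
Discordant pairs = inversions in this position sequence.
1: 0
3: 2 → 1
4: 2 → 1
2: 0
Total: 0 + 1 + 1 + 0 = 2

There are 2 discordant pairs.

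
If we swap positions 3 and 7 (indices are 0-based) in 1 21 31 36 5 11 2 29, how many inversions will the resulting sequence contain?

12 inversions

Positions 3 and 7 hold 36 and 29; after swapping, the array is [1, 21, 31, 29, 5, 11, 2, 36].
Sweep left to right; for each value list the smaller values that follow it:
1: 0
21: 3
31: 4
29: 3
5: 1
11: 1
2: 0
36: 0
Sum: 0 + 3 + 4 + 3 + 1 + 1 + 0 + 0 = 12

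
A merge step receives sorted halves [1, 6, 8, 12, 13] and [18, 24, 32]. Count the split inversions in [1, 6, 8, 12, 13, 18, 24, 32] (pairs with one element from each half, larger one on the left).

Count, for every r in R, how many entries of L exceed r:
r = 18: none → 0
r = 24: none → 0
r = 32: none → 0
Cross-inversions: 0 + 0 + 0 = 0

Cross-inversions: 0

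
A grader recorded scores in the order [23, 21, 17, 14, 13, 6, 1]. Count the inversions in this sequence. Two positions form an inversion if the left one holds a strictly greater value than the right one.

21

For each element, count later entries that are smaller:
23: 6
21: 5
17: 4
14: 3
13: 2
6: 1
1: 0
Sum: 6 + 5 + 4 + 3 + 2 + 1 + 0 = 21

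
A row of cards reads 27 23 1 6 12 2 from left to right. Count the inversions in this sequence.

Sweep left to right; for each value list the smaller values that follow it:
27: 5
23: 4
1: 0
6: 1
12: 1
2: 0
Sum: 5 + 4 + 0 + 1 + 1 + 0 = 11

Inversions: 11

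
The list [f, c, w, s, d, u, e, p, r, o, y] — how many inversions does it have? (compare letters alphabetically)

For each element, count later entries that are smaller:
f → c, d, e → 3
c → none → 0
w → s, d, u, e, p, r, o → 7
s → d, e, p, r, o → 5
d → none → 0
u → e, p, r, o → 4
e → none → 0
p → o → 1
r → o → 1
o → none → 0
y → none → 0
Sum: 3 + 0 + 7 + 5 + 0 + 4 + 0 + 1 + 1 + 0 + 0 = 21

Out-of-order pairs: 21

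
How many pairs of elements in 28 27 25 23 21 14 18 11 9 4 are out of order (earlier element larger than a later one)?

44 out-of-order pairs

For each element, count later entries that are smaller:
28 → 27, 25, 23, 21, 14, 18, 11, 9, 4 → 9
27 → 25, 23, 21, 14, 18, 11, 9, 4 → 8
25 → 23, 21, 14, 18, 11, 9, 4 → 7
23 → 21, 14, 18, 11, 9, 4 → 6
21 → 14, 18, 11, 9, 4 → 5
14 → 11, 9, 4 → 3
18 → 11, 9, 4 → 3
11 → 9, 4 → 2
9 → 4 → 1
4 → none → 0
Sum: 9 + 8 + 7 + 6 + 5 + 3 + 3 + 2 + 1 + 0 = 44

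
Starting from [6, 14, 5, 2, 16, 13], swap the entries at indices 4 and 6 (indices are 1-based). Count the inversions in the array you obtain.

Positions 4 and 6 hold 2 and 13; after swapping, the array is [6, 14, 5, 13, 16, 2].
Count, for each position, how many later elements it exceeds:
6: 2
14: 3
5: 1
13: 1
16: 1
2: 0
Sum: 2 + 3 + 1 + 1 + 1 + 0 = 8

8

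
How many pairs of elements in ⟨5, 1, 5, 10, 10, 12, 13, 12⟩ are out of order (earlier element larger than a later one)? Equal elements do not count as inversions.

2

Sweep left to right; for each value list the smaller values that follow it:
5: 1
1: 0
5: 0
10: 0
10: 0
12: 0
13: 1
12: 0
Sum: 1 + 0 + 0 + 0 + 0 + 0 + 1 + 0 = 2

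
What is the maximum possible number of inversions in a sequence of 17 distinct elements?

A reversed (strictly descending) arrangement makes every pair an inversion, giving C(17, 2) inversions.
C(17, 2) = 17·16/2 = 136

136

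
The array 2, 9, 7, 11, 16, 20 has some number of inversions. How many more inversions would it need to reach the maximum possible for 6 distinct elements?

14

Maximum inversions for 6 distinct elements is C(6, 2) = 6·5/2 = 15.
Current inversions — for each element, count later smaller elements:
2: 0
9: 1
7: 0
11: 0
16: 0
20: 0
Current total: 0 + 1 + 0 + 0 + 0 + 0 = 1
Shortfall: 15 − 1 = 14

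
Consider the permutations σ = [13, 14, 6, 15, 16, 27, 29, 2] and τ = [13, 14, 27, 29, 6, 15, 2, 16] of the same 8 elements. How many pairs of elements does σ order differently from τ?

Assign each item its position (1..8) in the first ordering, then rewrite the second ordering as that position sequence:
positions: 13→1, 14→2, 6→3, 15→4, 16→5, 27→6, 29→7, 2→8
second ordering as positions: [1, 2, 6, 7, 3, 4, 8, 5]
Discordant pairs = inversions in this position sequence.
1: 0
2: 0
6: 3, 4, 5 → 3
7: 3, 4, 5 → 3
3: 0
4: 0
8: 5 → 1
5: 0
Total: 0 + 0 + 3 + 3 + 0 + 0 + 1 + 0 = 7

7 discordant pairs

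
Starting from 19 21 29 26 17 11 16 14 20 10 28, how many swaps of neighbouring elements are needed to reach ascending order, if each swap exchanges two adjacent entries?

The minimum number of adjacent swaps to sort an array equals its inversion count, since every such swap removes exactly one inversion.
Count inversions — for each element, later elements that are smaller:
19: 17, 11, 16, 14, 10 → 5
21: 17, 11, 16, 14, 20, 10 → 6
29: 26, 17, 11, 16, 14, 20, 10, 28 → 8
26: 17, 11, 16, 14, 20, 10 → 6
17: 11, 16, 14, 10 → 4
11: 10 → 1
16: 14, 10 → 2
14: 10 → 1
20: 10 → 1
10: none → 0
28: none → 0
Total inversions: 5 + 6 + 8 + 6 + 4 + 1 + 2 + 1 + 1 + 0 + 0 = 34

Swaps: 34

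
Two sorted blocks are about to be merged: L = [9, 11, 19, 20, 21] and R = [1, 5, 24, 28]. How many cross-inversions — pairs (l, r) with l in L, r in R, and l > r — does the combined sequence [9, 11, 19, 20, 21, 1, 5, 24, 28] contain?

10

Take each right-half value and tally the left-half values above it:
r = 1: 9, 11, 19, 20, 21 → 5
r = 5: 9, 11, 19, 20, 21 → 5
r = 24: none → 0
r = 28: none → 0
Cross-inversions: 5 + 5 + 0 + 0 = 10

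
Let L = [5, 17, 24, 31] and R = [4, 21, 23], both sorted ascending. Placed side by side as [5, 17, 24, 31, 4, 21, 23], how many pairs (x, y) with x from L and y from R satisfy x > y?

For each element r of the right run, count left-run elements greater than r:
r = 4: 5, 17, 24, 31 → 4
r = 21: 24, 31 → 2
r = 23: 24, 31 → 2
Cross-inversions: 4 + 2 + 2 = 8

8 split inversions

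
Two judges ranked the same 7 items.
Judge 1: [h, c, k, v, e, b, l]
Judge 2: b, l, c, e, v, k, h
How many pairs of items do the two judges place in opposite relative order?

17

Assign each item its position (1..7) in the first ordering, then rewrite the second ordering as that position sequence:
positions: h→1, c→2, k→3, v→4, e→5, b→6, l→7
second ordering as positions: [6, 7, 2, 5, 4, 3, 1]
Discordant pairs = inversions in this position sequence.
6: 2, 5, 4, 3, 1 → 5
7: 2, 5, 4, 3, 1 → 5
2: 1 → 1
5: 4, 3, 1 → 3
4: 3, 1 → 2
3: 1 → 1
1: 0
Total: 5 + 5 + 1 + 3 + 2 + 1 + 0 = 17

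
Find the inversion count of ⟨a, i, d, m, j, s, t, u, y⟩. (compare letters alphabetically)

Element-by-element contributions:
a: 0
i: 1
d: 0
m: 1
j: 0
s: 0
t: 0
u: 0
y: 0
Sum: 0 + 1 + 0 + 1 + 0 + 0 + 0 + 0 + 0 = 2

2 out-of-order pairs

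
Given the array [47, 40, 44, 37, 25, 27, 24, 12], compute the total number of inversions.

Sweep left to right; for each value list the smaller values that follow it:
47 → 40, 44, 37, 25, 27, 24, 12 → 7
40 → 37, 25, 27, 24, 12 → 5
44 → 37, 25, 27, 24, 12 → 5
37 → 25, 27, 24, 12 → 4
25 → 24, 12 → 2
27 → 24, 12 → 2
24 → 12 → 1
12 → none → 0
Sum: 7 + 5 + 5 + 4 + 2 + 2 + 1 + 0 = 26

26 inversions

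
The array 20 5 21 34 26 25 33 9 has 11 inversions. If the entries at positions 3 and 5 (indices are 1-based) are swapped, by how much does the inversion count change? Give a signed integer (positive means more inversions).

Positions 3 and 5 hold 21 and 26; after swapping, the array is [20, 5, 26, 34, 21, 25, 33, 9].
For each element, count later entries that are smaller:
20 → 5, 9 → 2
5 → none → 0
26 → 21, 25, 9 → 3
34 → 21, 25, 33, 9 → 4
21 → 9 → 1
25 → 9 → 1
33 → 9 → 1
9 → none → 0
Sum: 2 + 0 + 3 + 4 + 1 + 1 + 1 + 0 = 12
Change: 12 − 11 = +1

+1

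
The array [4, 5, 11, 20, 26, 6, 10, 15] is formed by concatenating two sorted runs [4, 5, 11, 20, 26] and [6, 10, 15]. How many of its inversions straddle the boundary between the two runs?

8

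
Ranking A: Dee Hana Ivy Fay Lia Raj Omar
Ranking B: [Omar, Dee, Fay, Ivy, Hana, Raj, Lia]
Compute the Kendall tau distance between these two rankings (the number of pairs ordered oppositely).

10 discordant pairs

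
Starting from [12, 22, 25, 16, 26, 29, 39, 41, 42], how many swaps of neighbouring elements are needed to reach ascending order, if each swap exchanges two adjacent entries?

The minimum number of adjacent swaps to sort an array equals its inversion count, since every such swap removes exactly one inversion.
Count inversions — for each element, later elements that are smaller:
12: none → 0
22: 16 → 1
25: 16 → 1
16: none → 0
26: none → 0
29: none → 0
39: none → 0
41: none → 0
42: none → 0
Total inversions: 0 + 1 + 1 + 0 + 0 + 0 + 0 + 0 + 0 = 2

Adjacent swaps: 2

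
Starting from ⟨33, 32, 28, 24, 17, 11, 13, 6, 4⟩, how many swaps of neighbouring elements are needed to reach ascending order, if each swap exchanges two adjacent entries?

Each adjacent swap fixes exactly one inversion, so the minimum swap count equals the number of inversions.
Count inversions — for each element, later elements that are smaller:
33: 32, 28, 24, 17, 11, 13, 6, 4 → 8
32: 28, 24, 17, 11, 13, 6, 4 → 7
28: 24, 17, 11, 13, 6, 4 → 6
24: 17, 11, 13, 6, 4 → 5
17: 11, 13, 6, 4 → 4
11: 6, 4 → 2
13: 6, 4 → 2
6: 4 → 1
4: none → 0
Total inversions: 8 + 7 + 6 + 5 + 4 + 2 + 2 + 1 + 0 = 35

35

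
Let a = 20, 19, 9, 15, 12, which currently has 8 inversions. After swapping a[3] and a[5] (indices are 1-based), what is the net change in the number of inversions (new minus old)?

+1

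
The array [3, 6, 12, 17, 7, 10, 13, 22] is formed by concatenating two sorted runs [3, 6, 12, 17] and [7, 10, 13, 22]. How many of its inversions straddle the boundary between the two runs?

5 split inversions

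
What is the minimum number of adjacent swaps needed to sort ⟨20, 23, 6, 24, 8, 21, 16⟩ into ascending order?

Minimum adjacent swaps = number of inversions (each swap of adjacent out-of-order elements removes one inversion and no swap can remove more).
Count inversions — for each element, later elements that are smaller:
20: 6, 8, 16 → 3
23: 6, 8, 21, 16 → 4
6: none → 0
24: 8, 21, 16 → 3
8: none → 0
21: 16 → 1
16: none → 0
Total inversions: 3 + 4 + 0 + 3 + 0 + 1 + 0 = 11

11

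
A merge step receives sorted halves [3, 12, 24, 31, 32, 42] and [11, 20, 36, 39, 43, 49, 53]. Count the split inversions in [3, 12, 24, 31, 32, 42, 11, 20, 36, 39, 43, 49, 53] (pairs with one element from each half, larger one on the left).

For each element r of the right run, count left-run elements greater than r:
r = 11: 12, 24, 31, 32, 42 → 5
r = 20: 24, 31, 32, 42 → 4
r = 36: 42 → 1
r = 39: 42 → 1
r = 43: none → 0
r = 49: none → 0
r = 53: none → 0
Cross-inversions: 5 + 4 + 1 + 1 + 0 + 0 + 0 = 11

Split inversions: 11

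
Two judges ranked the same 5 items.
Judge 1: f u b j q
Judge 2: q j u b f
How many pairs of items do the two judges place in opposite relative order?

9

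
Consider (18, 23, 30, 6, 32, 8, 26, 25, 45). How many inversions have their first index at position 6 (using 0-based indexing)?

1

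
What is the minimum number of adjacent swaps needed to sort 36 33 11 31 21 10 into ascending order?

Minimum adjacent swaps = number of inversions (each swap of adjacent out-of-order elements removes one inversion and no swap can remove more).
Count inversions — for each element, later elements that are smaller:
36: 33, 11, 31, 21, 10 → 5
33: 11, 31, 21, 10 → 4
11: 10 → 1
31: 21, 10 → 2
21: 10 → 1
10: none → 0
Total inversions: 5 + 4 + 1 + 2 + 1 + 0 = 13

13 adjacent swaps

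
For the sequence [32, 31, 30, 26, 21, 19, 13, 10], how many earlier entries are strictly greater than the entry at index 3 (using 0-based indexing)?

The element at index 3 is 26.
Elements before it: 32, 31, 30
Those larger than 26: 32, 31, 30

3 such elements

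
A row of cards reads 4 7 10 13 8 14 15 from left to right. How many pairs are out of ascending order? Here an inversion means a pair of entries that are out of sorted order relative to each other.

Inversions: 2

Inversion pairs (indices are 0-based):
(2,4): 10 > 8
(3,4): 13 > 8
That's 2 pairs.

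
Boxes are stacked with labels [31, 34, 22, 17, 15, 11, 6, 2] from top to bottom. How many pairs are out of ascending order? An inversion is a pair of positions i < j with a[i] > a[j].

27 inversions

Count, for each position, how many later elements it exceeds:
31 → 22, 17, 15, 11, 6, 2 → 6
34 → 22, 17, 15, 11, 6, 2 → 6
22 → 17, 15, 11, 6, 2 → 5
17 → 15, 11, 6, 2 → 4
15 → 11, 6, 2 → 3
11 → 6, 2 → 2
6 → 2 → 1
2 → none → 0
Sum: 6 + 6 + 5 + 4 + 3 + 2 + 1 + 0 = 27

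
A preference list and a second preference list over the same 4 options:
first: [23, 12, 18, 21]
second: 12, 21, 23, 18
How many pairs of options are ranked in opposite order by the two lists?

3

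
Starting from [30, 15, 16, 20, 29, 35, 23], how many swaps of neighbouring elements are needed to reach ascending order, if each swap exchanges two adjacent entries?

7

Minimum adjacent swaps = number of inversions (each swap of adjacent out-of-order elements removes one inversion and no swap can remove more).
Count inversions — for each element, later elements that are smaller:
30: 15, 16, 20, 29, 23 → 5
15: none → 0
16: none → 0
20: none → 0
29: 23 → 1
35: 23 → 1
23: none → 0
Total inversions: 5 + 0 + 0 + 0 + 1 + 1 + 0 = 7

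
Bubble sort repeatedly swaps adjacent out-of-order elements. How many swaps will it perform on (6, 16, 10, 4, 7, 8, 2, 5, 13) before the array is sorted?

The minimum number of adjacent swaps to sort an array equals its inversion count, since every such swap removes exactly one inversion.
Count inversions — for each element, later elements that are smaller:
6: 4, 2, 5 → 3
16: 10, 4, 7, 8, 2, 5, 13 → 7
10: 4, 7, 8, 2, 5 → 5
4: 2 → 1
7: 2, 5 → 2
8: 2, 5 → 2
2: none → 0
5: none → 0
13: none → 0
Total inversions: 3 + 7 + 5 + 1 + 2 + 2 + 0 + 0 + 0 = 20

There are 20 swaps.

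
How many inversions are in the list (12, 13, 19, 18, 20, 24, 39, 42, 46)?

Element-by-element contributions:
12 → none → 0
13 → none → 0
19 → 18 → 1
18 → none → 0
20 → none → 0
24 → none → 0
39 → none → 0
42 → none → 0
46 → none → 0
Sum: 0 + 0 + 1 + 0 + 0 + 0 + 0 + 0 + 0 = 1

1 inversion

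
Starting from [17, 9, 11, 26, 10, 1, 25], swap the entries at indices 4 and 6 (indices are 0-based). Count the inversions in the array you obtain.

Positions 4 and 6 hold 10 and 25; after swapping, the array is [17, 9, 11, 26, 25, 1, 10].
Count, for each position, how many later elements it exceeds:
17: 4
9: 1
11: 2
26: 3
25: 2
1: 0
10: 0
Sum: 4 + 1 + 2 + 3 + 2 + 0 + 0 = 12

12 inversions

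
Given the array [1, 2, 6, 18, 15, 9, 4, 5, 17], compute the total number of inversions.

Sweep left to right; for each value list the smaller values that follow it:
1: 0
2: 0
6: 2
18: 5
15: 3
9: 2
4: 0
5: 0
17: 0
Sum: 0 + 0 + 2 + 5 + 3 + 2 + 0 + 0 + 0 = 12

12 inversions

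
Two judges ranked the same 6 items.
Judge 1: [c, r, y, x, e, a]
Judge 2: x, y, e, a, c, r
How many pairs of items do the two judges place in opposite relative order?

9

Assign each item its position (1..6) in the first ordering, then rewrite the second ordering as that position sequence:
positions: c→1, r→2, y→3, x→4, e→5, a→6
second ordering as positions: [4, 3, 5, 6, 1, 2]
Discordant pairs = inversions in this position sequence.
4: 3, 1, 2 → 3
3: 1, 2 → 2
5: 1, 2 → 2
6: 1, 2 → 2
1: 0
2: 0
Total: 3 + 2 + 2 + 2 + 0 + 0 = 9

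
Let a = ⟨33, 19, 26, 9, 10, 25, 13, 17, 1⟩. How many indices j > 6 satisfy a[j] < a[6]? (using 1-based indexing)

The element at index 6 is 25.
Elements after it: 13, 17, 1
Those smaller than 25: 13, 17, 1

3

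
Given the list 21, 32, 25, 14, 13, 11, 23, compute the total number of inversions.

15 inversions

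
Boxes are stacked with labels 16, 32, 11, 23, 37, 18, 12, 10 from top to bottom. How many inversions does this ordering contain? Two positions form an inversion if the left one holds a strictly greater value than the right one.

Sweep left to right; for each value list the smaller values that follow it:
16 → 11, 12, 10 → 3
32 → 11, 23, 18, 12, 10 → 5
11 → 10 → 1
23 → 18, 12, 10 → 3
37 → 18, 12, 10 → 3
18 → 12, 10 → 2
12 → 10 → 1
10 → none → 0
Sum: 3 + 5 + 1 + 3 + 3 + 2 + 1 + 0 = 18

18 inversions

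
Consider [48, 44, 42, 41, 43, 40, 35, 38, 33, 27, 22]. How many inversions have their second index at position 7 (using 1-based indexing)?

6 such elements

The element at index 7 is 35.
Elements before it: 48, 44, 42, 41, 43, 40
Those larger than 35: 48, 44, 42, 41, 43, 40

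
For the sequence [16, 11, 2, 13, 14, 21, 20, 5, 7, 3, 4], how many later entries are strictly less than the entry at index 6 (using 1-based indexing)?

The element at index 6 is 21.
Elements after it: 20, 5, 7, 3, 4
Those smaller than 21: 20, 5, 7, 3, 4

5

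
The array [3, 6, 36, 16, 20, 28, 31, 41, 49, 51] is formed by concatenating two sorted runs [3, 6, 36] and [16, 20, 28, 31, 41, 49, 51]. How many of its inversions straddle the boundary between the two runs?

Split inversions: 4

For each element r of the right run, count left-run elements greater than r:
r = 16: 36 → 1
r = 20: 36 → 1
r = 28: 36 → 1
r = 31: 36 → 1
r = 41: none → 0
r = 49: none → 0
r = 51: none → 0
Cross-inversions: 1 + 1 + 1 + 1 + 0 + 0 + 0 = 4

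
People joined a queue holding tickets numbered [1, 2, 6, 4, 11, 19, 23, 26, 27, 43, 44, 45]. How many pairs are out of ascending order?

1

Element-by-element contributions:
1: 0
2: 0
6: 1
4: 0
11: 0
19: 0
23: 0
26: 0
27: 0
43: 0
44: 0
45: 0
Sum: 0 + 0 + 1 + 0 + 0 + 0 + 0 + 0 + 0 + 0 + 0 + 0 = 1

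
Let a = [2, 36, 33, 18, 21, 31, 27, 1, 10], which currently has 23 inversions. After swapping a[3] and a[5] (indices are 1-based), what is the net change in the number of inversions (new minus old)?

-1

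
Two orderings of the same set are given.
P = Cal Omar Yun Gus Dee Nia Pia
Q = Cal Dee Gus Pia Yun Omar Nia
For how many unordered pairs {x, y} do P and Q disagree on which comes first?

Assign each item its position (1..7) in the first ordering, then rewrite the second ordering as that position sequence:
positions: Cal→1, Omar→2, Yun→3, Gus→4, Dee→5, Nia→6, Pia→7
second ordering as positions: [1, 5, 4, 7, 3, 2, 6]
Discordant pairs = inversions in this position sequence.
1: 0
5: 4, 3, 2 → 3
4: 3, 2 → 2
7: 3, 2, 6 → 3
3: 2 → 1
2: 0
6: 0
Total: 0 + 3 + 2 + 3 + 1 + 0 + 0 = 9

9 disagreeing pairs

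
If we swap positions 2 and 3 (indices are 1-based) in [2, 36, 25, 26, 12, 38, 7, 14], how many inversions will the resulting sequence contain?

13 inversions

Positions 2 and 3 hold 36 and 25; after swapping, the array is [2, 25, 36, 26, 12, 38, 7, 14].
Sweep left to right; for each value list the smaller values that follow it:
2: 0
25: 3
36: 4
26: 3
12: 1
38: 2
7: 0
14: 0
Sum: 0 + 3 + 4 + 3 + 1 + 2 + 0 + 0 = 13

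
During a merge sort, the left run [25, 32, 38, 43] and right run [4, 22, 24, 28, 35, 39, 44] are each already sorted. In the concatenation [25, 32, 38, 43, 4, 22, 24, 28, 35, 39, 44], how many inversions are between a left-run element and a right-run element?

For each element r of the right run, count left-run elements greater than r:
r = 4: 25, 32, 38, 43 → 4
r = 22: 25, 32, 38, 43 → 4
r = 24: 25, 32, 38, 43 → 4
r = 28: 32, 38, 43 → 3
r = 35: 38, 43 → 2
r = 39: 43 → 1
r = 44: none → 0
Cross-inversions: 4 + 4 + 4 + 3 + 2 + 1 + 0 = 18

18 split inversions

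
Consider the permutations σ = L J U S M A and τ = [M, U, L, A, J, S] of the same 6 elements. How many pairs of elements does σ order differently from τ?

8 discordant pairs

Assign each item its position (1..6) in the first ordering, then rewrite the second ordering as that position sequence:
positions: L→1, J→2, U→3, S→4, M→5, A→6
second ordering as positions: [5, 3, 1, 6, 2, 4]
Discordant pairs = inversions in this position sequence.
5: 3, 1, 2, 4 → 4
3: 1, 2 → 2
1: 0
6: 2, 4 → 2
2: 0
4: 0
Total: 4 + 2 + 0 + 2 + 0 + 0 = 8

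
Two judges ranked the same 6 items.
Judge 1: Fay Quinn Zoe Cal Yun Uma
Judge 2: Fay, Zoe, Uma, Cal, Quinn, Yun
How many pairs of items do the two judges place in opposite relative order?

5

Assign each item its position (1..6) in the first ordering, then rewrite the second ordering as that position sequence:
positions: Fay→1, Quinn→2, Zoe→3, Cal→4, Yun→5, Uma→6
second ordering as positions: [1, 3, 6, 4, 2, 5]
Discordant pairs = inversions in this position sequence.
1: 0
3: 2 → 1
6: 4, 2, 5 → 3
4: 2 → 1
2: 0
5: 0
Total: 0 + 1 + 3 + 1 + 0 + 0 = 5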